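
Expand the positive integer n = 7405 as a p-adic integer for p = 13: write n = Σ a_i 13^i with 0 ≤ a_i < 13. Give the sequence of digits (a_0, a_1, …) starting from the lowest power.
(a_0, a_1, …) = (8, 10, 4, 3)

Repeated division by 13 gives the digits low-to-high: 7405 = 8 + 10·13^1 + 4·13^2 + 3·13^3. Digit sequence: (8, 10, 4, 3).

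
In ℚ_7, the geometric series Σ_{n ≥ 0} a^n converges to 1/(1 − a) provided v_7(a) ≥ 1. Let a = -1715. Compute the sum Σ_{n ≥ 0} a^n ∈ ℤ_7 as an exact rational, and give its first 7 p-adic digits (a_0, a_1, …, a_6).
Σ a^n = 1/(1 − a) = 1/1716;  first 7 digits = (1, 0, 0, 2, 6, 6, 3)

v_7(a) = 3 ≥ 1, so the series converges in ℤ_7 to 1/(1 − a) = 1/(1 − (-1715)) = 1/1716. Expand this rational in ℤ_7: compute digits iteratively via d_i = x_i mod 7, x_{i+1} = (x_i − d_i)/7. The first 7 digits are (1, 0, 0, 2, 6, 6, 3).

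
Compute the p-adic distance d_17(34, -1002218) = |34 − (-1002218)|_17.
d_17(34, -1002218) = 1/83521

Step 1 — x − y = 34 − (-1002218) = 1002252. Step 2 — v_17(1002252) = 4 (factor: 1002252 = (17^4 · 12); the sign does not affect v_p). Step 3 — |x − y|_17 = 17^{-4} = 1/83521.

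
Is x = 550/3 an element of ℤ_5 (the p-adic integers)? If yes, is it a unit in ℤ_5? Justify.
x ∈ ℤ_5 but not a unit; v_5(x) = 2 > 0

ℤ_5 = {x ∈ ℚ_5 : v_5(x) ≥ 0} and ℤ_5^× = {x ∈ ℤ_5 : v_5(x) = 0}. Here v_5(550/3) = v_5(num) − v_5(den) = 2; compare against these criteria.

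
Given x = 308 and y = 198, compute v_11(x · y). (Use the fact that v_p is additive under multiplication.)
v_11(60984) = 2

v_p(x) = 1 (factor: 308 = 11^1 · 28); v_p(y) = 1 (factor: 198 = 11^1 · 18). Additivity: v_p(xy) = v_p(x) + v_p(y) = 1 + 1 = 2. (Direct check: xy = 60984 = 11^2 · (504).)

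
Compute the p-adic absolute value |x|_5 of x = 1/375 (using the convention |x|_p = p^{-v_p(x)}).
|1/375|_5 = 125

Step 1 — compute v_5(x) by factoring powers of 5 out of the numerator and denominator: v_5(1/375) = -3. Step 2 — apply |x|_p = p^{-v_p(x)} = 5^{3} = 125.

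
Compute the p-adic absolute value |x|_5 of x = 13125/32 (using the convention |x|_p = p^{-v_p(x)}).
|13125/32|_5 = 1/625

Step 1 — compute v_5(x) by factoring powers of 5 out of the numerator and denominator: v_5(13125/32) = 4. Step 2 — apply |x|_p = p^{-v_p(x)} = 5^{-4} = 1/625.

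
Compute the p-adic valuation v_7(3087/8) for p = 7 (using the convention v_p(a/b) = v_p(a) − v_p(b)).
v_7(3087/8) = 3

Factor powers of 7 from the numerator and denominator of the reduced fraction: 3087 = 7^3 · 9 and 8 = 7^0 · 8. Apply v_p(a/b) = v_p(a) − v_p(b): v_7(3087/8) = 3 − 0 = 3.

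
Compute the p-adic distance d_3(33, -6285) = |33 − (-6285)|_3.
d_3(33, -6285) = 1/243

Step 1 — x − y = 33 − (-6285) = 6318. Step 2 — v_3(6318) = 5 (factor: 6318 = (3^5 · 26); the sign does not affect v_p). Step 3 — |x − y|_3 = 3^{-5} = 1/243.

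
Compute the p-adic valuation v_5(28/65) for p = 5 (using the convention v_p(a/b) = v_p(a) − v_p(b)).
v_5(28/65) = -1

Factor powers of 5 from the numerator and denominator of the reduced fraction: 28 = 5^0 · 28 and 65 = 5^1 · 13. Apply v_p(a/b) = v_p(a) − v_p(b): v_5(28/65) = 0 − 1 = -1.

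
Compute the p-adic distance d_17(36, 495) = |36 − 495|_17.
d_17(36, 495) = 1/17

Step 1 — x − y = 36 − 495 = -459. Step 2 — v_17(-459) = 1 (factor: -459 = −(17^1 · 27); the sign does not affect v_p). Step 3 — |x − y|_17 = 17^{-1} = 1/17.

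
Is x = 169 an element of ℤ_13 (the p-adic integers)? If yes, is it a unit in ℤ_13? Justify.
x ∈ ℤ_13 but not a unit; v_13(x) = 2 > 0

ℤ_13 = {x ∈ ℚ_13 : v_13(x) ≥ 0} and ℤ_13^× = {x ∈ ℤ_13 : v_13(x) = 0}. Here v_13(169) = v_13(num) − v_13(den) = 2; compare against these criteria.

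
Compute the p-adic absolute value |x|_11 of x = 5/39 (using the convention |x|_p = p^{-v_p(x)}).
|5/39|_11 = 1

Step 1 — compute v_11(x) by factoring powers of 11 out of the numerator and denominator: v_11(5/39) = 0. Step 2 — apply |x|_p = p^{-v_p(x)} = 11^{0} = 1.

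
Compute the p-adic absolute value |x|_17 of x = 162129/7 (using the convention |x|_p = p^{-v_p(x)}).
|162129/7|_17 = 1/4913

Step 1 — compute v_17(x) by factoring powers of 17 out of the numerator and denominator: v_17(162129/7) = 3. Step 2 — apply |x|_p = p^{-v_p(x)} = 17^{-3} = 1/4913.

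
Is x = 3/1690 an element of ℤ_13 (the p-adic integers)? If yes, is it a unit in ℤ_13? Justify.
x ∉ ℤ_13 (v_13(x) = -2 < 0)

ℤ_13 = {x ∈ ℚ_13 : v_13(x) ≥ 0} and ℤ_13^× = {x ∈ ℤ_13 : v_13(x) = 0}. Here v_13(3/1690) = v_13(num) − v_13(den) = -2; compare against these criteria.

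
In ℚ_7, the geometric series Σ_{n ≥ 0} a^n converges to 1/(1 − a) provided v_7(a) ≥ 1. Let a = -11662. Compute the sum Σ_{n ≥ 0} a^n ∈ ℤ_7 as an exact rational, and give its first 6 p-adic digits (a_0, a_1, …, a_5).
Σ a^n = 1/(1 − a) = 1/11663;  first 6 digits = (1, 0, 0, 1, 2, 6)

v_7(a) = 3 ≥ 1, so the series converges in ℤ_7 to 1/(1 − a) = 1/(1 − (-11662)) = 1/11663. Expand this rational in ℤ_7: compute digits iteratively via d_i = x_i mod 7, x_{i+1} = (x_i − d_i)/7. The first 6 digits are (1, 0, 0, 1, 2, 6).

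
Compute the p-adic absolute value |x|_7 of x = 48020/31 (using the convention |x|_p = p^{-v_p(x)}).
|48020/31|_7 = 1/2401

Step 1 — compute v_7(x) by factoring powers of 7 out of the numerator and denominator: v_7(48020/31) = 4. Step 2 — apply |x|_p = p^{-v_p(x)} = 7^{-4} = 1/2401.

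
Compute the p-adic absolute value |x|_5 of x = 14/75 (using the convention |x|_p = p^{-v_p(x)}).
|14/75|_5 = 25

Step 1 — compute v_5(x) by factoring powers of 5 out of the numerator and denominator: v_5(14/75) = -2. Step 2 — apply |x|_p = p^{-v_p(x)} = 5^{2} = 25.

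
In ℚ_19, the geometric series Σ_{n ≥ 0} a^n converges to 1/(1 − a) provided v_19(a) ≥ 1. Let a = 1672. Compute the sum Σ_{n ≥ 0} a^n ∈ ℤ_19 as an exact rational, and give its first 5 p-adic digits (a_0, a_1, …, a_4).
Σ a^n = 1/(1 − a) = -1/1671;  first 5 digits = (1, 12, 15, 7, 4)

v_19(a) = 1 ≥ 1, so the series converges in ℤ_19 to 1/(1 − a) = 1/(1 − 1672) = -1/1671. Expand this rational in ℤ_19: compute digits iteratively via d_i = x_i mod 19, x_{i+1} = (x_i − d_i)/19. The first 5 digits are (1, 12, 15, 7, 4).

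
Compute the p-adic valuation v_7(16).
v_7(16) = 0

v_7(n) is the largest exponent k such that 7^k divides n. Factor out: 16 = 7^0 · 16. (Sign doesn't affect v_p.) So v_7(16) = 0.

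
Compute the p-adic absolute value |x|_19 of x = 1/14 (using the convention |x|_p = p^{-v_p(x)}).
|1/14|_19 = 1

Step 1 — compute v_19(x) by factoring powers of 19 out of the numerator and denominator: v_19(1/14) = 0. Step 2 — apply |x|_p = p^{-v_p(x)} = 19^{0} = 1.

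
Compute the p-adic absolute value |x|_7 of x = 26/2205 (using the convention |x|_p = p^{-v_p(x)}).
|26/2205|_7 = 49

Step 1 — compute v_7(x) by factoring powers of 7 out of the numerator and denominator: v_7(26/2205) = -2. Step 2 — apply |x|_p = p^{-v_p(x)} = 7^{2} = 49.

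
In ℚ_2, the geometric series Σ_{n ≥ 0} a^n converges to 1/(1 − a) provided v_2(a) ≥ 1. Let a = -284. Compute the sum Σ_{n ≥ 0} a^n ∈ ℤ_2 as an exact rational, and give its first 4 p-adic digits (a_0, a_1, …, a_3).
Σ a^n = 1/(1 − a) = 1/285;  first 4 digits = (1, 0, 1, 0)

v_2(a) = 2 ≥ 1, so the series converges in ℤ_2 to 1/(1 − a) = 1/(1 − (-284)) = 1/285. Expand this rational in ℤ_2: compute digits iteratively via d_i = x_i mod 2, x_{i+1} = (x_i − d_i)/2. The first 4 digits are (1, 0, 1, 0).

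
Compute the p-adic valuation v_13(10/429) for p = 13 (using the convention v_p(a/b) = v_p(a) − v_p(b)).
v_13(10/429) = -1

Factor powers of 13 from the numerator and denominator of the reduced fraction: 10 = 13^0 · 10 and 429 = 13^1 · 33. Apply v_p(a/b) = v_p(a) − v_p(b): v_13(10/429) = 0 − 1 = -1.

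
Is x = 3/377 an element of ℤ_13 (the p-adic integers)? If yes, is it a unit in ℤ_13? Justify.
x ∉ ℤ_13 (v_13(x) = -1 < 0)

ℤ_13 = {x ∈ ℚ_13 : v_13(x) ≥ 0} and ℤ_13^× = {x ∈ ℤ_13 : v_13(x) = 0}. Here v_13(3/377) = v_13(num) − v_13(den) = -1; compare against these criteria.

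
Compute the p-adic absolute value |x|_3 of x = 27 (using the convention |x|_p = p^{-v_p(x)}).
|27|_3 = 1/27

Step 1 — compute v_3(x) by factoring powers of 3 out of the numerator and denominator: v_3(27) = 3. Step 2 — apply |x|_p = p^{-v_p(x)} = 3^{-3} = 1/27.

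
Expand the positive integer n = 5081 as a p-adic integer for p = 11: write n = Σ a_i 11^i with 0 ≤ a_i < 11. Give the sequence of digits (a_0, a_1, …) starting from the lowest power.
(a_0, a_1, …) = (10, 10, 8, 3)

Repeated division by 11 gives the digits low-to-high: 5081 = 10 + 10·11^1 + 8·11^2 + 3·11^3. Digit sequence: (10, 10, 8, 3).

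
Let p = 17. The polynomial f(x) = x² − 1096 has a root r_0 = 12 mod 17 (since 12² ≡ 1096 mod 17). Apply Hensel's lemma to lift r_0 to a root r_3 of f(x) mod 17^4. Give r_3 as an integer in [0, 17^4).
r_3 = 9107 (mod 83521)

Hensel's recurrence: r_{i+1} = r_i − f(r_i)·(f′(r_i))^{-1} mod 17^{i+2}, with f′(x) = 2x. Iterate:
  r_0 = 12 (mod 17)
  r_1 = 148 (mod 289)
  r_2 = 4194 (mod 4913)
  r_3 = 9107 (mod 83521)
Final: r_3 = 9107, and one checks f(r_3) ≡ 0 mod 17^4.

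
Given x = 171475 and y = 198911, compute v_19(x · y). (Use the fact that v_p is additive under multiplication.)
v_19(34108263725) = 6

v_p(x) = 3 (factor: 171475 = 19^3 · 25); v_p(y) = 3 (factor: 198911 = 19^3 · 29). Additivity: v_p(xy) = v_p(x) + v_p(y) = 3 + 3 = 6. (Direct check: xy = 34108263725 = 19^6 · (725).)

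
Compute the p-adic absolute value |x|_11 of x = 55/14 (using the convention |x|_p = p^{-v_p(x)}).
|55/14|_11 = 1/11

Step 1 — compute v_11(x) by factoring powers of 11 out of the numerator and denominator: v_11(55/14) = 1. Step 2 — apply |x|_p = p^{-v_p(x)} = 11^{-1} = 1/11.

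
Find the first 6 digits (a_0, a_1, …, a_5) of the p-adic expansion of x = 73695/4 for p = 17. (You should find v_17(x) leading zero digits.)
(a_0, …, a_5) = (0, 0, 0, 8, 4, 4)

v_17(73695/4) = 3, so a_0 = ... = a_2 = 0. Factor out: x = 17^3 · u with u = 15/4 a unit in ℤ_17. Expand u iteratively via a_{v+i} = u_i mod 17, u_{i+1} = (u_i − a_{v+i})/17:
  u_0 = 15/4;  a_3 = 8;  u_1 = (u_0 − 8)/17 = -1/4
  u_1 = -1/4;  a_4 = 4;  u_2 = (u_1 − 4)/17 = -1/4
  u_2 = -1/4;  a_5 = 4;  u_3 = (u_2 − 4)/17 = -1/4
Digits: (0, 0, 0, 8, 4, 4).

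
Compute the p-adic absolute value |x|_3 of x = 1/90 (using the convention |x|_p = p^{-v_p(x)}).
|1/90|_3 = 9

Step 1 — compute v_3(x) by factoring powers of 3 out of the numerator and denominator: v_3(1/90) = -2. Step 2 — apply |x|_p = p^{-v_p(x)} = 3^{2} = 9.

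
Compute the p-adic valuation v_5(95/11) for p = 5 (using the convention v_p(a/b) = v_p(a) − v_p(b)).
v_5(95/11) = 1

Factor powers of 5 from the numerator and denominator of the reduced fraction: 95 = 5^1 · 19 and 11 = 5^0 · 11. Apply v_p(a/b) = v_p(a) − v_p(b): v_5(95/11) = 1 − 0 = 1.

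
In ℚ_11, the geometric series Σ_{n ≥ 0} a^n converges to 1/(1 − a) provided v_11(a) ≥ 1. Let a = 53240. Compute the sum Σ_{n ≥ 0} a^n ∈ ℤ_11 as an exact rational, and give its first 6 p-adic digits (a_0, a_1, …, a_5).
Σ a^n = 1/(1 − a) = -1/53239;  first 6 digits = (1, 0, 0, 7, 3, 0)

v_11(a) = 3 ≥ 1, so the series converges in ℤ_11 to 1/(1 − a) = 1/(1 − 53240) = -1/53239. Expand this rational in ℤ_11: compute digits iteratively via d_i = x_i mod 11, x_{i+1} = (x_i − d_i)/11. The first 6 digits are (1, 0, 0, 7, 3, 0).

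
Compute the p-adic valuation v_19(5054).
v_19(5054) = 2

v_19(n) is the largest exponent k such that 19^k divides n. Factor out: 5054 = 19^2 · 14. (Sign doesn't affect v_p.) So v_19(5054) = 2.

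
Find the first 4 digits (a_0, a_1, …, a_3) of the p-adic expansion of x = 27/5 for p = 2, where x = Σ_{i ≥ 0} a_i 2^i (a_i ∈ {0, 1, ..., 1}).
(a_0, …, a_3) = (1, 1, 1, 1)

v_2(27/5) = 0 (numerator and denominator both coprime to 2), so x ∈ ℤ_2^×. Compute digits iteratively via a_i = x_i mod 2, x_{i+1} = (x_i − a_i)/2, with x_0 = x:
  x_0 = 27/5;  a_0 = 1;  x_1 = (x_0 − 1)/2 = 11/5
  x_1 = 11/5;  a_1 = 1;  x_2 = (x_1 − 1)/2 = 3/5
  x_2 = 3/5;  a_2 = 1;  x_3 = (x_2 − 1)/2 = -1/5
  x_3 = -1/5;  a_3 = 1;  x_4 = (x_3 − 1)/2 = -3/5
Digits: (1, 1, 1, 1).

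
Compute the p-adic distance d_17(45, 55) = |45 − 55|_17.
d_17(45, 55) = 1

Step 1 — x − y = 45 − 55 = -10. Step 2 — v_17(-10) = 0 (factor: -10 = −(17^0 · 10); the sign does not affect v_p). Step 3 — |x − y|_17 = 17^{0} = 1.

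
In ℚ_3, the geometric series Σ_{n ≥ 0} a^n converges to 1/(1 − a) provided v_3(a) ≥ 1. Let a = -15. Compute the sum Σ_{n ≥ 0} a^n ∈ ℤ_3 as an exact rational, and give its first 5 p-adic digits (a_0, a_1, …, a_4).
Σ a^n = 1/(1 − a) = 1/16;  first 5 digits = (1, 1, 2, 2, 0)

v_3(a) = 1 ≥ 1, so the series converges in ℤ_3 to 1/(1 − a) = 1/(1 − (-15)) = 1/16. Expand this rational in ℤ_3: compute digits iteratively via d_i = x_i mod 3, x_{i+1} = (x_i − d_i)/3. The first 5 digits are (1, 1, 2, 2, 0).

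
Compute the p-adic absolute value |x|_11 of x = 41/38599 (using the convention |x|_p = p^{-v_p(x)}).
|41/38599|_11 = 1331

Step 1 — compute v_11(x) by factoring powers of 11 out of the numerator and denominator: v_11(41/38599) = -3. Step 2 — apply |x|_p = p^{-v_p(x)} = 11^{3} = 1331.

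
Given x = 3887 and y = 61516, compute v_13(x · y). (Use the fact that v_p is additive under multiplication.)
v_13(239112692) = 5

v_p(x) = 2 (factor: 3887 = 13^2 · 23); v_p(y) = 3 (factor: 61516 = 13^3 · 28). Additivity: v_p(xy) = v_p(x) + v_p(y) = 2 + 3 = 5. (Direct check: xy = 239112692 = 13^5 · (644).)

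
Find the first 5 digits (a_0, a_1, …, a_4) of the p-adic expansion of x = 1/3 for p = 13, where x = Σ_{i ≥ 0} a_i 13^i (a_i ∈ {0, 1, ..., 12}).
(a_0, …, a_4) = (9, 8, 8, 8, 8)

v_13(1/3) = 0 (numerator and denominator both coprime to 13), so x ∈ ℤ_13^×. Compute digits iteratively via a_i = x_i mod 13, x_{i+1} = (x_i − a_i)/13, with x_0 = x:
  x_0 = 1/3;  a_0 = 9;  x_1 = (x_0 − 9)/13 = -2/3
  x_1 = -2/3;  a_1 = 8;  x_2 = (x_1 − 8)/13 = -2/3
  x_2 = -2/3;  a_2 = 8;  x_3 = (x_2 − 8)/13 = -2/3
  x_3 = -2/3;  a_3 = 8;  x_4 = (x_3 − 8)/13 = -2/3
  x_4 = -2/3;  a_4 = 8;  x_5 = (x_4 − 8)/13 = -2/3
Digits: (9, 8, 8, 8, 8).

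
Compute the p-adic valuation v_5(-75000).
v_5(-75000) = 5

v_5(n) is the largest exponent k such that 5^k divides n. Factor out: -75000 = -5^5 · 24. (Sign doesn't affect v_p.) So v_5(-75000) = 5.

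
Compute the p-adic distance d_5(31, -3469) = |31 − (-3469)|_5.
d_5(31, -3469) = 1/125

Step 1 — x − y = 31 − (-3469) = 3500. Step 2 — v_5(3500) = 3 (factor: 3500 = (5^3 · 28); the sign does not affect v_p). Step 3 — |x − y|_5 = 5^{-3} = 1/125.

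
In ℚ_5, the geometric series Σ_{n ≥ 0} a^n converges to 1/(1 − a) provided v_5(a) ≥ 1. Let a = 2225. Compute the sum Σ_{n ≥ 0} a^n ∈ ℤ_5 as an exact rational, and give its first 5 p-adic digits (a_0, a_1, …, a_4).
Σ a^n = 1/(1 − a) = -1/2224;  first 5 digits = (1, 0, 4, 2, 4)

v_5(a) = 2 ≥ 1, so the series converges in ℤ_5 to 1/(1 − a) = 1/(1 − 2225) = -1/2224. Expand this rational in ℤ_5: compute digits iteratively via d_i = x_i mod 5, x_{i+1} = (x_i − d_i)/5. The first 5 digits are (1, 0, 4, 2, 4).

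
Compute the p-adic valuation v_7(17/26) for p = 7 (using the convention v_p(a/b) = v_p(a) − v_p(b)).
v_7(17/26) = 0

Factor powers of 7 from the numerator and denominator of the reduced fraction: 17 = 7^0 · 17 and 26 = 7^0 · 26. Apply v_p(a/b) = v_p(a) − v_p(b): v_7(17/26) = 0 − 0 = 0.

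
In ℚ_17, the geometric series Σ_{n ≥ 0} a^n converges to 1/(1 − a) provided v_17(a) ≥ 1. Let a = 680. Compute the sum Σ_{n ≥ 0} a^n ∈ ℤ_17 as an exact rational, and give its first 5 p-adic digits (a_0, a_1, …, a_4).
Σ a^n = 1/(1 − a) = -1/679;  first 5 digits = (1, 6, 4, 4, 0)

v_17(a) = 1 ≥ 1, so the series converges in ℤ_17 to 1/(1 − a) = 1/(1 − 680) = -1/679. Expand this rational in ℤ_17: compute digits iteratively via d_i = x_i mod 17, x_{i+1} = (x_i − d_i)/17. The first 5 digits are (1, 6, 4, 4, 0).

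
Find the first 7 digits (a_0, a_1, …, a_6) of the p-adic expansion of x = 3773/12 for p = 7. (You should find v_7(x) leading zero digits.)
(a_0, …, a_6) = (0, 0, 0, 5, 0, 4, 0)

v_7(3773/12) = 3, so a_0 = ... = a_2 = 0. Factor out: x = 7^3 · u with u = 11/12 a unit in ℤ_7. Expand u iteratively via a_{v+i} = u_i mod 7, u_{i+1} = (u_i − a_{v+i})/7:
  u_0 = 11/12;  a_3 = 5;  u_1 = (u_0 − 5)/7 = -7/12
  u_1 = -7/12;  a_4 = 0;  u_2 = (u_1 − 0)/7 = -1/12
  u_2 = -1/12;  a_5 = 4;  u_3 = (u_2 − 4)/7 = -7/12
  u_3 = -7/12;  a_6 = 0;  u_4 = (u_3 − 0)/7 = -1/12
Digits: (0, 0, 0, 5, 0, 4, 0).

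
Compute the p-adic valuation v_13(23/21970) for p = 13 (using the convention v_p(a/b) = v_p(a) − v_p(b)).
v_13(23/21970) = -3

Factor powers of 13 from the numerator and denominator of the reduced fraction: 23 = 13^0 · 23 and 21970 = 13^3 · 10. Apply v_p(a/b) = v_p(a) − v_p(b): v_13(23/21970) = 0 − 3 = -3.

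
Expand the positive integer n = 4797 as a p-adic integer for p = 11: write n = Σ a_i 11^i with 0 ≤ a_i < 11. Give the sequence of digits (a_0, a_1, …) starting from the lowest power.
(a_0, a_1, …) = (1, 7, 6, 3)

Repeated division by 11 gives the digits low-to-high: 4797 = 1 + 7·11^1 + 6·11^2 + 3·11^3. Digit sequence: (1, 7, 6, 3).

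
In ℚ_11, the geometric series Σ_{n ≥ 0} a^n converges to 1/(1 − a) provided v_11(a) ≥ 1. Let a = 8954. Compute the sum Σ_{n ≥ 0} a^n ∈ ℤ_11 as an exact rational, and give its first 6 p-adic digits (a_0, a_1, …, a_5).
Σ a^n = 1/(1 − a) = -1/8953;  first 6 digits = (1, 0, 8, 6, 9, 2)

v_11(a) = 2 ≥ 1, so the series converges in ℤ_11 to 1/(1 − a) = 1/(1 − 8954) = -1/8953. Expand this rational in ℤ_11: compute digits iteratively via d_i = x_i mod 11, x_{i+1} = (x_i − d_i)/11. The first 6 digits are (1, 0, 8, 6, 9, 2).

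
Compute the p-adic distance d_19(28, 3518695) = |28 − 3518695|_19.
d_19(28, 3518695) = 1/130321

Step 1 — x − y = 28 − 3518695 = -3518667. Step 2 — v_19(-3518667) = 4 (factor: -3518667 = −(19^4 · 27); the sign does not affect v_p). Step 3 — |x − y|_19 = 19^{-4} = 1/130321.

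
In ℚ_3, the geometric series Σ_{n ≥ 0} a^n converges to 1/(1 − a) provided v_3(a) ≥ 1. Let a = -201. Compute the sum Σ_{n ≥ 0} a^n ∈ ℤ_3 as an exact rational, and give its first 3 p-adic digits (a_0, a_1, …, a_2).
Σ a^n = 1/(1 − a) = 1/202;  first 3 digits = (1, 2, 2)

v_3(a) = 1 ≥ 1, so the series converges in ℤ_3 to 1/(1 − a) = 1/(1 − (-201)) = 1/202. Expand this rational in ℤ_3: compute digits iteratively via d_i = x_i mod 3, x_{i+1} = (x_i − d_i)/3. The first 3 digits are (1, 2, 2).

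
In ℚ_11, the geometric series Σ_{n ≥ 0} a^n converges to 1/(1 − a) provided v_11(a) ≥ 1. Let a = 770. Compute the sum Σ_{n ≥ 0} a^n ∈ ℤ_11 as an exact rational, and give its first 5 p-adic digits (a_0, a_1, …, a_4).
Σ a^n = 1/(1 − a) = -1/769;  first 5 digits = (1, 4, 0, 4, 7)

v_11(a) = 1 ≥ 1, so the series converges in ℤ_11 to 1/(1 − a) = 1/(1 − 770) = -1/769. Expand this rational in ℤ_11: compute digits iteratively via d_i = x_i mod 11, x_{i+1} = (x_i − d_i)/11. The first 5 digits are (1, 4, 0, 4, 7).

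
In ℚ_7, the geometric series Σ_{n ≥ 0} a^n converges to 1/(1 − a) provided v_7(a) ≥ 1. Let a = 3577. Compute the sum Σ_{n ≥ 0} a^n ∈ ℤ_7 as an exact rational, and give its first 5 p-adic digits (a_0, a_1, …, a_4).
Σ a^n = 1/(1 − a) = -1/3576;  first 5 digits = (1, 0, 3, 3, 3)

v_7(a) = 2 ≥ 1, so the series converges in ℤ_7 to 1/(1 − a) = 1/(1 − 3577) = -1/3576. Expand this rational in ℤ_7: compute digits iteratively via d_i = x_i mod 7, x_{i+1} = (x_i − d_i)/7. The first 5 digits are (1, 0, 3, 3, 3).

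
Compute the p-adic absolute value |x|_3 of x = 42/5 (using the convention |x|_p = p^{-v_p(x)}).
|42/5|_3 = 1/3

Step 1 — compute v_3(x) by factoring powers of 3 out of the numerator and denominator: v_3(42/5) = 1. Step 2 — apply |x|_p = p^{-v_p(x)} = 3^{-1} = 1/3.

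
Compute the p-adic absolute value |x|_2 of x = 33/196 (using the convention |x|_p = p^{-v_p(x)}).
|33/196|_2 = 4

Step 1 — compute v_2(x) by factoring powers of 2 out of the numerator and denominator: v_2(33/196) = -2. Step 2 — apply |x|_p = p^{-v_p(x)} = 2^{2} = 4.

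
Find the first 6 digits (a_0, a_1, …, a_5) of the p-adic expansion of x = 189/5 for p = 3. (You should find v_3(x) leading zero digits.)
(a_0, …, a_5) = (0, 0, 0, 2, 1, 2)

v_3(189/5) = 3, so a_0 = ... = a_2 = 0. Factor out: x = 3^3 · u with u = 7/5 a unit in ℤ_3. Expand u iteratively via a_{v+i} = u_i mod 3, u_{i+1} = (u_i − a_{v+i})/3:
  u_0 = 7/5;  a_3 = 2;  u_1 = (u_0 − 2)/3 = -1/5
  u_1 = -1/5;  a_4 = 1;  u_2 = (u_1 − 1)/3 = -2/5
  u_2 = -2/5;  a_5 = 2;  u_3 = (u_2 − 2)/3 = -4/5
Digits: (0, 0, 0, 2, 1, 2).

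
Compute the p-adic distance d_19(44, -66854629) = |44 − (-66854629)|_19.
d_19(44, -66854629) = 1/2476099

Step 1 — x − y = 44 − (-66854629) = 66854673. Step 2 — v_19(66854673) = 5 (factor: 66854673 = (19^5 · 27); the sign does not affect v_p). Step 3 — |x − y|_19 = 19^{-5} = 1/2476099.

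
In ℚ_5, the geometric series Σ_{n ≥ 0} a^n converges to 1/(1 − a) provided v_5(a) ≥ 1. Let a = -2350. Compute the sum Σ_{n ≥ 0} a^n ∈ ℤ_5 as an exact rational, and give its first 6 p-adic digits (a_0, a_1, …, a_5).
Σ a^n = 1/(1 − a) = 1/2351;  first 6 digits = (1, 0, 1, 1, 2, 1)

v_5(a) = 2 ≥ 1, so the series converges in ℤ_5 to 1/(1 − a) = 1/(1 − (-2350)) = 1/2351. Expand this rational in ℤ_5: compute digits iteratively via d_i = x_i mod 5, x_{i+1} = (x_i − d_i)/5. The first 6 digits are (1, 0, 1, 1, 2, 1).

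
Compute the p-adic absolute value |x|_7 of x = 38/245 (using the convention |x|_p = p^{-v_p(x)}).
|38/245|_7 = 49

Step 1 — compute v_7(x) by factoring powers of 7 out of the numerator and denominator: v_7(38/245) = -2. Step 2 — apply |x|_p = p^{-v_p(x)} = 7^{2} = 49.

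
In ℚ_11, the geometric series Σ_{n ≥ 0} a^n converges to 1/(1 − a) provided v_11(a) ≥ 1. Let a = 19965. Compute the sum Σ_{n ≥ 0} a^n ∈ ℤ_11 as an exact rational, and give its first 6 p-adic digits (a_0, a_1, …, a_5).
Σ a^n = 1/(1 − a) = -1/19964;  first 6 digits = (1, 0, 0, 4, 1, 0)

v_11(a) = 3 ≥ 1, so the series converges in ℤ_11 to 1/(1 − a) = 1/(1 − 19965) = -1/19964. Expand this rational in ℤ_11: compute digits iteratively via d_i = x_i mod 11, x_{i+1} = (x_i − d_i)/11. The first 6 digits are (1, 0, 0, 4, 1, 0).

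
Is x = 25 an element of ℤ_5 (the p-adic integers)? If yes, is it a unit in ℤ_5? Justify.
x ∈ ℤ_5 but not a unit; v_5(x) = 2 > 0

ℤ_5 = {x ∈ ℚ_5 : v_5(x) ≥ 0} and ℤ_5^× = {x ∈ ℤ_5 : v_5(x) = 0}. Here v_5(25) = v_5(num) − v_5(den) = 2; compare against these criteria.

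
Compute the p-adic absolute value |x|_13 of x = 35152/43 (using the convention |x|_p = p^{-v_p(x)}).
|35152/43|_13 = 1/2197

Step 1 — compute v_13(x) by factoring powers of 13 out of the numerator and denominator: v_13(35152/43) = 3. Step 2 — apply |x|_p = p^{-v_p(x)} = 13^{-3} = 1/2197.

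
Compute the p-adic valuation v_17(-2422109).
v_17(-2422109) = 4

v_17(n) is the largest exponent k such that 17^k divides n. Factor out: -2422109 = -17^4 · 29. (Sign doesn't affect v_p.) So v_17(-2422109) = 4.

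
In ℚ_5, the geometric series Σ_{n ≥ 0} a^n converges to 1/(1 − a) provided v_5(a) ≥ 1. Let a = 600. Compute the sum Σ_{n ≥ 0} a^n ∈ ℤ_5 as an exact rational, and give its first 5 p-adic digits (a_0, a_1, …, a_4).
Σ a^n = 1/(1 − a) = -1/599;  first 5 digits = (1, 0, 4, 4, 1)

v_5(a) = 2 ≥ 1, so the series converges in ℤ_5 to 1/(1 − a) = 1/(1 − 600) = -1/599. Expand this rational in ℤ_5: compute digits iteratively via d_i = x_i mod 5, x_{i+1} = (x_i − d_i)/5. The first 5 digits are (1, 0, 4, 4, 1).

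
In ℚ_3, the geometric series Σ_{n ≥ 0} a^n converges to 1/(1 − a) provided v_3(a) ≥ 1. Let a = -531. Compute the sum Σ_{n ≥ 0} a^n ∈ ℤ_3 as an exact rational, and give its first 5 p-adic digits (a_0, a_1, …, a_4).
Σ a^n = 1/(1 − a) = 1/532;  first 5 digits = (1, 0, 1, 1, 0)

v_3(a) = 2 ≥ 1, so the series converges in ℤ_3 to 1/(1 − a) = 1/(1 − (-531)) = 1/532. Expand this rational in ℤ_3: compute digits iteratively via d_i = x_i mod 3, x_{i+1} = (x_i − d_i)/3. The first 5 digits are (1, 0, 1, 1, 0).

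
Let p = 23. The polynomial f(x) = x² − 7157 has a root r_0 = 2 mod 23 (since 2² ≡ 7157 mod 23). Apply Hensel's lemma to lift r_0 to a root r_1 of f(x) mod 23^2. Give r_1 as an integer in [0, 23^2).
r_1 = 71 (mod 529)

Hensel's recurrence: r_{i+1} = r_i − f(r_i)·(f′(r_i))^{-1} mod 23^{i+2}, with f′(x) = 2x. Iterate:
  r_0 = 2 (mod 23)
  r_1 = 71 (mod 529)
Final: r_1 = 71, and one checks f(r_1) ≡ 0 mod 23^2.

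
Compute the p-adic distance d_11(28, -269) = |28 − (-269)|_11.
d_11(28, -269) = 1/11

Step 1 — x − y = 28 − (-269) = 297. Step 2 — v_11(297) = 1 (factor: 297 = (11^1 · 27); the sign does not affect v_p). Step 3 — |x − y|_11 = 11^{-1} = 1/11.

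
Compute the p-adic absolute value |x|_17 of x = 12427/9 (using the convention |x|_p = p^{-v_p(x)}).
|12427/9|_17 = 1/289

Step 1 — compute v_17(x) by factoring powers of 17 out of the numerator and denominator: v_17(12427/9) = 2. Step 2 — apply |x|_p = p^{-v_p(x)} = 17^{-2} = 1/289.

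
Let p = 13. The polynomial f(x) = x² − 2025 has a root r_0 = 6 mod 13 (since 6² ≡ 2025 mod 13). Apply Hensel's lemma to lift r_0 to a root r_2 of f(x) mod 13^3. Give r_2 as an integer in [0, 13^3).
r_2 = 45 (mod 2197)

Hensel's recurrence: r_{i+1} = r_i − f(r_i)·(f′(r_i))^{-1} mod 13^{i+2}, with f′(x) = 2x. Iterate:
  r_0 = 6 (mod 13)
  r_1 = 45 (mod 169)
  r_2 = 45 (mod 2197)
Final: r_2 = 45, and one checks f(r_2) ≡ 0 mod 13^3.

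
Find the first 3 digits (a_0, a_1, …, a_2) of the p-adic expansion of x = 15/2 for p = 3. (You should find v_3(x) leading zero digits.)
(a_0, …, a_2) = (0, 1, 2)

v_3(15/2) = 1, so a_0 = ... = a_0 = 0. Factor out: x = 3^1 · u with u = 5/2 a unit in ℤ_3. Expand u iteratively via a_{v+i} = u_i mod 3, u_{i+1} = (u_i − a_{v+i})/3:
  u_0 = 5/2;  a_1 = 1;  u_1 = (u_0 − 1)/3 = 1/2
  u_1 = 1/2;  a_2 = 2;  u_2 = (u_1 − 2)/3 = -1/2
Digits: (0, 1, 2).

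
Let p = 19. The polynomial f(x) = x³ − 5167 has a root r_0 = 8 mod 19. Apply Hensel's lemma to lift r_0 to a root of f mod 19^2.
r_1 = 350 (mod 361)

Hensel: r_{i+1} = r_i − f(r_i)/f′(r_i) mod 19^{i+2}, where f′(x) = 3x². Iterate:
  r_0 = 8 (mod 19)
  r_1 = 350 (mod 361)
Final: r = 350 with f(r) ≡ 0 mod 19^2.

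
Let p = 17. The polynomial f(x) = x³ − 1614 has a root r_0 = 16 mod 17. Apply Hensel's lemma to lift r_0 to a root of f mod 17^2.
r_1 = 152 (mod 289)

Hensel: r_{i+1} = r_i − f(r_i)/f′(r_i) mod 17^{i+2}, where f′(x) = 3x². Iterate:
  r_0 = 16 (mod 17)
  r_1 = 152 (mod 289)
Final: r = 152 with f(r) ≡ 0 mod 17^2.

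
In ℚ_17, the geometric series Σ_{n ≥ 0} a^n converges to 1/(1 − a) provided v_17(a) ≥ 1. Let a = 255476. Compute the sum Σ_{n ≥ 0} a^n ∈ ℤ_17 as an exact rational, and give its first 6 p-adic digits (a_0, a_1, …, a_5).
Σ a^n = 1/(1 − a) = -1/255475;  first 6 digits = (1, 0, 0, 1, 3, 0)

v_17(a) = 3 ≥ 1, so the series converges in ℤ_17 to 1/(1 − a) = 1/(1 − 255476) = -1/255475. Expand this rational in ℤ_17: compute digits iteratively via d_i = x_i mod 17, x_{i+1} = (x_i − d_i)/17. The first 6 digits are (1, 0, 0, 1, 3, 0).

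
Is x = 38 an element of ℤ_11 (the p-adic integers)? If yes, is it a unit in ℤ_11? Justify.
x ∈ ℤ_11^× (unit); v_11(x) = 0

ℤ_11 = {x ∈ ℚ_11 : v_11(x) ≥ 0} and ℤ_11^× = {x ∈ ℤ_11 : v_11(x) = 0}. Here v_11(38) = v_11(num) − v_11(den) = 0; compare against these criteria.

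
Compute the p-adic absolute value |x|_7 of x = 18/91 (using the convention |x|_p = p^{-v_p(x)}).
|18/91|_7 = 7

Step 1 — compute v_7(x) by factoring powers of 7 out of the numerator and denominator: v_7(18/91) = -1. Step 2 — apply |x|_p = p^{-v_p(x)} = 7^{1} = 7.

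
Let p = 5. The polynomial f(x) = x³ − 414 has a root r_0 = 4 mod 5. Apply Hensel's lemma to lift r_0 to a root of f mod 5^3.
r_2 = 79 (mod 125)

Hensel: r_{i+1} = r_i − f(r_i)/f′(r_i) mod 5^{i+2}, where f′(x) = 3x². Iterate:
  r_0 = 4 (mod 5)
  r_1 = 4 (mod 25)
  r_2 = 79 (mod 125)
Final: r = 79 with f(r) ≡ 0 mod 5^3.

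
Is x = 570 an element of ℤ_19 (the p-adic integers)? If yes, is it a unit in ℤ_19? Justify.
x ∈ ℤ_19 but not a unit; v_19(x) = 1 > 0

ℤ_19 = {x ∈ ℚ_19 : v_19(x) ≥ 0} and ℤ_19^× = {x ∈ ℤ_19 : v_19(x) = 0}. Here v_19(570) = v_19(num) − v_19(den) = 1; compare against these criteria.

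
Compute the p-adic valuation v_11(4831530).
v_11(4831530) = 5

v_11(n) is the largest exponent k such that 11^k divides n. Factor out: 4831530 = 11^5 · 30. (Sign doesn't affect v_p.) So v_11(4831530) = 5.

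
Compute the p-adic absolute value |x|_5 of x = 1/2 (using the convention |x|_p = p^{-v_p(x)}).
|1/2|_5 = 1

Step 1 — compute v_5(x) by factoring powers of 5 out of the numerator and denominator: v_5(1/2) = 0. Step 2 — apply |x|_p = p^{-v_p(x)} = 5^{0} = 1.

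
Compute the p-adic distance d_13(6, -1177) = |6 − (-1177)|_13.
d_13(6, -1177) = 1/169

Step 1 — x − y = 6 − (-1177) = 1183. Step 2 — v_13(1183) = 2 (factor: 1183 = (13^2 · 7); the sign does not affect v_p). Step 3 — |x − y|_13 = 13^{-2} = 1/169.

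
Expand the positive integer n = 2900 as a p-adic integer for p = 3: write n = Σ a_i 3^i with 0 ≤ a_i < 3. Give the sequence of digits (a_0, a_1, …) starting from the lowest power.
(a_0, a_1, …) = (2, 0, 1, 2, 2, 2, 0, 1)

Repeated division by 3 gives the digits low-to-high: 2900 = 2 + 1·3^2 + 2·3^3 + 2·3^4 + 2·3^5 + 1·3^7. Digit sequence: (2, 0, 1, 2, 2, 2, 0, 1).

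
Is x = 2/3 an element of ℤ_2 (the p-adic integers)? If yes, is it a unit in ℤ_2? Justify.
x ∈ ℤ_2 but not a unit; v_2(x) = 1 > 0

ℤ_2 = {x ∈ ℚ_2 : v_2(x) ≥ 0} and ℤ_2^× = {x ∈ ℤ_2 : v_2(x) = 0}. Here v_2(2/3) = v_2(num) − v_2(den) = 1; compare against these criteria.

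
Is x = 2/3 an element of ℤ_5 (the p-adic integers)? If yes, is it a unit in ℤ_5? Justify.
x ∈ ℤ_5^× (unit); v_5(x) = 0

ℤ_5 = {x ∈ ℚ_5 : v_5(x) ≥ 0} and ℤ_5^× = {x ∈ ℤ_5 : v_5(x) = 0}. Here v_5(2/3) = v_5(num) − v_5(den) = 0; compare against these criteria.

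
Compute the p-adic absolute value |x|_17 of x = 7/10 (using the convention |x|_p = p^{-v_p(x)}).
|7/10|_17 = 1

Step 1 — compute v_17(x) by factoring powers of 17 out of the numerator and denominator: v_17(7/10) = 0. Step 2 — apply |x|_p = p^{-v_p(x)} = 17^{0} = 1.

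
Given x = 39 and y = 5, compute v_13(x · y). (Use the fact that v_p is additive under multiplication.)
v_13(195) = 1

v_p(x) = 1 (factor: 39 = 13^1 · 3); v_p(y) = 0 (factor: 5 = 13^0 · 5). Additivity: v_p(xy) = v_p(x) + v_p(y) = 1 + 0 = 1. (Direct check: xy = 195 = 13^1 · (15).)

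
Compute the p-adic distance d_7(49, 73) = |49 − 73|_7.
d_7(49, 73) = 1

Step 1 — x − y = 49 − 73 = -24. Step 2 — v_7(-24) = 0 (factor: -24 = −(7^0 · 24); the sign does not affect v_p). Step 3 — |x − y|_7 = 7^{0} = 1.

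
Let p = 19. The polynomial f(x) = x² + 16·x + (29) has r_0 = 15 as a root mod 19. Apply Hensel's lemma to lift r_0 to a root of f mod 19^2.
r_1 = 224 (mod 361)

Hensel: r_{i+1} = r_i − f(r_i)·(f′(r_i))^{-1} mod 19^{i+2}, f′(x) = 2x + 16. Iterate:
  r_0 = 15 (mod 19)
  r_1 = 224 (mod 361)
Final: r = 224 satisfies f(r) ≡ 0 mod 19^2.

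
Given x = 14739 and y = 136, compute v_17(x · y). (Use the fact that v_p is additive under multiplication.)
v_17(2004504) = 4

v_p(x) = 3 (factor: 14739 = 17^3 · 3); v_p(y) = 1 (factor: 136 = 17^1 · 8). Additivity: v_p(xy) = v_p(x) + v_p(y) = 3 + 1 = 4. (Direct check: xy = 2004504 = 17^4 · (24).)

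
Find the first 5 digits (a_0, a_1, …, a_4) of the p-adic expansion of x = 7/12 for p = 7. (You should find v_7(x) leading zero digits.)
(a_0, …, a_4) = (0, 3, 6, 2, 6)

v_7(7/12) = 1, so a_0 = ... = a_0 = 0. Factor out: x = 7^1 · u with u = 1/12 a unit in ℤ_7. Expand u iteratively via a_{v+i} = u_i mod 7, u_{i+1} = (u_i − a_{v+i})/7:
  u_0 = 1/12;  a_1 = 3;  u_1 = (u_0 − 3)/7 = -5/12
  u_1 = -5/12;  a_2 = 6;  u_2 = (u_1 − 6)/7 = -11/12
  u_2 = -11/12;  a_3 = 2;  u_3 = (u_2 − 2)/7 = -5/12
  u_3 = -5/12;  a_4 = 6;  u_4 = (u_3 − 6)/7 = -11/12
Digits: (0, 3, 6, 2, 6).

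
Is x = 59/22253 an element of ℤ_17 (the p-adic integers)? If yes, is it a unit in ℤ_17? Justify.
x ∉ ℤ_17 (v_17(x) = -2 < 0)

ℤ_17 = {x ∈ ℚ_17 : v_17(x) ≥ 0} and ℤ_17^× = {x ∈ ℤ_17 : v_17(x) = 0}. Here v_17(59/22253) = v_17(num) − v_17(den) = -2; compare against these criteria.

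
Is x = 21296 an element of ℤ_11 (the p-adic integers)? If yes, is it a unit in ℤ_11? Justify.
x ∈ ℤ_11 but not a unit; v_11(x) = 3 > 0

ℤ_11 = {x ∈ ℚ_11 : v_11(x) ≥ 0} and ℤ_11^× = {x ∈ ℤ_11 : v_11(x) = 0}. Here v_11(21296) = v_11(num) − v_11(den) = 3; compare against these criteria.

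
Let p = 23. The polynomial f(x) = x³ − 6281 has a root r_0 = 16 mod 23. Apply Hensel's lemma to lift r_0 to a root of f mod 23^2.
r_1 = 200 (mod 529)

Hensel: r_{i+1} = r_i − f(r_i)/f′(r_i) mod 23^{i+2}, where f′(x) = 3x². Iterate:
  r_0 = 16 (mod 23)
  r_1 = 200 (mod 529)
Final: r = 200 with f(r) ≡ 0 mod 23^2.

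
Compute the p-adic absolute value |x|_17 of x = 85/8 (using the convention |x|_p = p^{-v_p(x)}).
|85/8|_17 = 1/17

Step 1 — compute v_17(x) by factoring powers of 17 out of the numerator and denominator: v_17(85/8) = 1. Step 2 — apply |x|_p = p^{-v_p(x)} = 17^{-1} = 1/17.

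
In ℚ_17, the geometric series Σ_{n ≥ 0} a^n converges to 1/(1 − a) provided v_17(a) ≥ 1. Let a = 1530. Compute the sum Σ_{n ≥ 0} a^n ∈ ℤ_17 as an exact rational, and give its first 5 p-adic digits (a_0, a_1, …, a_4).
Σ a^n = 1/(1 − a) = -1/1529;  first 5 digits = (1, 5, 13, 6, 15)

v_17(a) = 1 ≥ 1, so the series converges in ℤ_17 to 1/(1 − a) = 1/(1 − 1530) = -1/1529. Expand this rational in ℤ_17: compute digits iteratively via d_i = x_i mod 17, x_{i+1} = (x_i − d_i)/17. The first 5 digits are (1, 5, 13, 6, 15).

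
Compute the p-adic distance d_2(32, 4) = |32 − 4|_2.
d_2(32, 4) = 1/4

Step 1 — x − y = 32 − 4 = 28. Step 2 — v_2(28) = 2 (factor: 28 = (2^2 · 7); the sign does not affect v_p). Step 3 — |x − y|_2 = 2^{-2} = 1/4.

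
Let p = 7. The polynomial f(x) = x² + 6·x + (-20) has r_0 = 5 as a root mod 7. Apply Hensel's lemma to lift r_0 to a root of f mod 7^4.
r_3 = 1286 (mod 2401)

Hensel: r_{i+1} = r_i − f(r_i)·(f′(r_i))^{-1} mod 7^{i+2}, f′(x) = 2x + 6. Iterate:
  r_0 = 5 (mod 7)
  r_1 = 12 (mod 49)
  r_2 = 257 (mod 343)
  r_3 = 1286 (mod 2401)
Final: r = 1286 satisfies f(r) ≡ 0 mod 7^4.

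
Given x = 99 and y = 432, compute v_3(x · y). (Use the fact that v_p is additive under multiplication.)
v_3(42768) = 5

v_p(x) = 2 (factor: 99 = 3^2 · 11); v_p(y) = 3 (factor: 432 = 3^3 · 16). Additivity: v_p(xy) = v_p(x) + v_p(y) = 2 + 3 = 5. (Direct check: xy = 42768 = 3^5 · (176).)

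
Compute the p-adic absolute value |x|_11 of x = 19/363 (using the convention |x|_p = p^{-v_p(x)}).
|19/363|_11 = 121

Step 1 — compute v_11(x) by factoring powers of 11 out of the numerator and denominator: v_11(19/363) = -2. Step 2 — apply |x|_p = p^{-v_p(x)} = 11^{2} = 121.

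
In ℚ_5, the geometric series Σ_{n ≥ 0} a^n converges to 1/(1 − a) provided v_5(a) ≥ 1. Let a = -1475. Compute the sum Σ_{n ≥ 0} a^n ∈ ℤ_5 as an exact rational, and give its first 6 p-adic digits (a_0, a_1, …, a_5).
Σ a^n = 1/(1 − a) = 1/1476;  first 6 digits = (1, 0, 1, 3, 3, 0)

v_5(a) = 2 ≥ 1, so the series converges in ℤ_5 to 1/(1 − a) = 1/(1 − (-1475)) = 1/1476. Expand this rational in ℤ_5: compute digits iteratively via d_i = x_i mod 5, x_{i+1} = (x_i − d_i)/5. The first 6 digits are (1, 0, 1, 3, 3, 0).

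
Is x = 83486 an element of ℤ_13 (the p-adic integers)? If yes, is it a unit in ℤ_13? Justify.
x ∈ ℤ_13 but not a unit; v_13(x) = 3 > 0

ℤ_13 = {x ∈ ℚ_13 : v_13(x) ≥ 0} and ℤ_13^× = {x ∈ ℤ_13 : v_13(x) = 0}. Here v_13(83486) = v_13(num) − v_13(den) = 3; compare against these criteria.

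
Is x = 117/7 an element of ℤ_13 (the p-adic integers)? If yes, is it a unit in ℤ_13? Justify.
x ∈ ℤ_13 but not a unit; v_13(x) = 1 > 0

ℤ_13 = {x ∈ ℚ_13 : v_13(x) ≥ 0} and ℤ_13^× = {x ∈ ℤ_13 : v_13(x) = 0}. Here v_13(117/7) = v_13(num) − v_13(den) = 1; compare against these criteria.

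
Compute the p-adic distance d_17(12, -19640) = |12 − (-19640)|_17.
d_17(12, -19640) = 1/4913

Step 1 — x − y = 12 − (-19640) = 19652. Step 2 — v_17(19652) = 3 (factor: 19652 = (17^3 · 4); the sign does not affect v_p). Step 3 — |x − y|_17 = 17^{-3} = 1/4913.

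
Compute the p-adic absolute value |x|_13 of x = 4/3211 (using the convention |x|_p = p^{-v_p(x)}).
|4/3211|_13 = 169

Step 1 — compute v_13(x) by factoring powers of 13 out of the numerator and denominator: v_13(4/3211) = -2. Step 2 — apply |x|_p = p^{-v_p(x)} = 13^{2} = 169.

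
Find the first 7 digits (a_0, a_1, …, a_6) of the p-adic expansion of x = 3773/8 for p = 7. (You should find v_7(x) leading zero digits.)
(a_0, …, a_6) = (0, 0, 0, 4, 4, 2, 4)

v_7(3773/8) = 3, so a_0 = ... = a_2 = 0. Factor out: x = 7^3 · u with u = 11/8 a unit in ℤ_7. Expand u iteratively via a_{v+i} = u_i mod 7, u_{i+1} = (u_i − a_{v+i})/7:
  u_0 = 11/8;  a_3 = 4;  u_1 = (u_0 − 4)/7 = -3/8
  u_1 = -3/8;  a_4 = 4;  u_2 = (u_1 − 4)/7 = -5/8
  u_2 = -5/8;  a_5 = 2;  u_3 = (u_2 − 2)/7 = -3/8
  u_3 = -3/8;  a_6 = 4;  u_4 = (u_3 − 4)/7 = -5/8
Digits: (0, 0, 0, 4, 4, 2, 4).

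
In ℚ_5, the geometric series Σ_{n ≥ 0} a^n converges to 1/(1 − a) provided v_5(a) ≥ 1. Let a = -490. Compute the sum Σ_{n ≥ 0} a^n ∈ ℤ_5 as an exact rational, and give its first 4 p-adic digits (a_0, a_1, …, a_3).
Σ a^n = 1/(1 − a) = 1/491;  first 4 digits = (1, 2, 4, 4)

v_5(a) = 1 ≥ 1, so the series converges in ℤ_5 to 1/(1 − a) = 1/(1 − (-490)) = 1/491. Expand this rational in ℤ_5: compute digits iteratively via d_i = x_i mod 5, x_{i+1} = (x_i − d_i)/5. The first 4 digits are (1, 2, 4, 4).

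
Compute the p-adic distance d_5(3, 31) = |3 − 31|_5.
d_5(3, 31) = 1

Step 1 — x − y = 3 − 31 = -28. Step 2 — v_5(-28) = 0 (factor: -28 = −(5^0 · 28); the sign does not affect v_p). Step 3 — |x − y|_5 = 5^{0} = 1.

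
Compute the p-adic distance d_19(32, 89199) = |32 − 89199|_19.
d_19(32, 89199) = 1/6859

Step 1 — x − y = 32 − 89199 = -89167. Step 2 — v_19(-89167) = 3 (factor: -89167 = −(19^3 · 13); the sign does not affect v_p). Step 3 — |x − y|_19 = 19^{-3} = 1/6859.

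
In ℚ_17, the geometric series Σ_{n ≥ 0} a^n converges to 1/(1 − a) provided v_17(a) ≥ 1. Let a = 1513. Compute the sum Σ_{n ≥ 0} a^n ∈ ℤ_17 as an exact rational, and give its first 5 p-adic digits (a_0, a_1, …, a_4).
Σ a^n = 1/(1 − a) = -1/1512;  first 5 digits = (1, 4, 4, 3, 0)

v_17(a) = 1 ≥ 1, so the series converges in ℤ_17 to 1/(1 − a) = 1/(1 − 1513) = -1/1512. Expand this rational in ℤ_17: compute digits iteratively via d_i = x_i mod 17, x_{i+1} = (x_i − d_i)/17. The first 5 digits are (1, 4, 4, 3, 0).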